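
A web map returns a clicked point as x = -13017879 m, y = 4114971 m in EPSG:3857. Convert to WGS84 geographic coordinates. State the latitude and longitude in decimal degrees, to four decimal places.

R = 6378137 m. λ = x/R = -116.94159673°.
φ = 2·arctan(exp(y/R)) − 90° = 2·arctan(1.90631) − 90° = 34.63930108°.

lat 34.6393°, lon -116.9416°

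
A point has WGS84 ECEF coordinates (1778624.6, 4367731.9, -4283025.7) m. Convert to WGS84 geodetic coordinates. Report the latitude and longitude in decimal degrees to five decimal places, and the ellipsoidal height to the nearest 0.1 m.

lat -42.43700°, lon 67.84290°, h 2183.2 m

λ = atan2(Y, X) = 67.84289973°; p = √(X²+Y²) = 4715992.7 m.
Bowring's method on WGS84 (a = 6378137 m, b = 6356752.314 m) gives φ = -42.43700025°, h = 2183.166 m.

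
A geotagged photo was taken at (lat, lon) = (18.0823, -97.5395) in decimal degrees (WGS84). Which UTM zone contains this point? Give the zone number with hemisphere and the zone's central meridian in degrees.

UTM zone = ⌊(λ + 180)/6⌋ + 1; -97.5395° ∈ [-102°, -96°) → zone 14.
Hemisphere: N (φ ≥ 0).
Central meridian λ₀ = 6×14 − 183 = -99°.

Zone 14N, central meridian -99°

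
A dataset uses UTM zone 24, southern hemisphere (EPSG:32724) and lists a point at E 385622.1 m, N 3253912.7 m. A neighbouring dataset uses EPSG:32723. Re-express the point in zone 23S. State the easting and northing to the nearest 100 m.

UTM 24S → geographic: φ = -60.83359998°, λ = -41.10400004°.
UTM 23S (λ₀ = -45°) forward: E = 711734.070 m, N = 3249457.222 m.

E 711700 m, N 3249500 m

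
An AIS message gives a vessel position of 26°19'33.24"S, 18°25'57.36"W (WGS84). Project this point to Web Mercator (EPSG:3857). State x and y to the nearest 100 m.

Web Mercator is spherical with R = a = 6378137 m.
x = R·λ = 6378137 × -0.321709560 = -2051907.646 m.
y = R·ln tan(π/4 + φ/2) = 6378137 × -0.476550028 = -3039501.366 m.

x -2051900 m, y -3039500 m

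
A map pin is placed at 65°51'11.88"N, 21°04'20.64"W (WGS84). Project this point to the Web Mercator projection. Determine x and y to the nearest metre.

x -2345769 m, y 9836811 m

Web Mercator is spherical with R = a = 6378137 m.
x = R·λ = 6378137 × -0.367782761 = -2345768.838 m.
y = R·ln tan(π/4 + φ/2) = 6378137 × 1.542270200 = 9836810.630 m.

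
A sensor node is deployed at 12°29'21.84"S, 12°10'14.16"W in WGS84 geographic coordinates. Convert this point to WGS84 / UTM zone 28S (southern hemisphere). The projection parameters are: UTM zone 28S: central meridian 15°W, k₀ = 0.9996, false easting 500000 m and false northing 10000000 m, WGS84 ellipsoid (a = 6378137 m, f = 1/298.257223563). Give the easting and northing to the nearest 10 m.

Zone 28 central meridian λ₀ = 6×28 − 183 = -15°; Δλ = +2.8294°.
Transverse Mercator on WGS84 with k₀ = 0.9996 gives E = 807553.205 m, N = 8617685.291 m.

E 807550 m, N 8617690 m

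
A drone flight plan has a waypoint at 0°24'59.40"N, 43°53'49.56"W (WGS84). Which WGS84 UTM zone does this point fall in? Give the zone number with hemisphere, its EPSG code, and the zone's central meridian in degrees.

Zone 23N (EPSG:32623), central meridian -45°

UTM zone = ⌊(λ + 180)/6⌋ + 1; -43.8971° ∈ [-48°, -42°) → zone 23.
Hemisphere: N (φ ≥ 0).
Central meridian λ₀ = 6×23 − 183 = -45°.
EPSG code: 32623.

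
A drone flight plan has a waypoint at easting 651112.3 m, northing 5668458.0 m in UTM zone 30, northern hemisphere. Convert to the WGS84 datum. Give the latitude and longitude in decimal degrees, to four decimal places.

lat 51.1476°, lon -0.8395°

Zone 30N: λ₀ = -3°, k₀ = 0.9996, false easting 500000 m.
Meridian distance M = (N − FN)/k₀ = 5670726.3 m.
Inverse transverse Mercator on WGS84 gives φ = 51.14760007°, λ = -0.83950027°.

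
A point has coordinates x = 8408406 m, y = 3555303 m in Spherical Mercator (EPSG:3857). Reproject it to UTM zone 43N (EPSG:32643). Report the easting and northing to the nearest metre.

Web Mercator inverse (R = 6378137 m) → φ = 30.40180193°, λ = 75.53399625°.
UTM 43N forward: E = 551294.326 m, N = 3363430.592 m.

E 551294 m, N 3363431 m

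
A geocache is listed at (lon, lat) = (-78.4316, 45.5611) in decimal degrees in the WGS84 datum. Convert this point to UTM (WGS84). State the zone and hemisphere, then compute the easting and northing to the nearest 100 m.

Zone 17N: E 700400 m, N 5048500 m

Longitude -78.4316° lies in the 6° band [-84°, -78°), giving zone 17; latitude is north of the equator, so 17N.
Zone 17 central meridian λ₀ = 6×17 − 183 = -81°; Δλ = +2.5684°.
Transverse Mercator on WGS84 with k₀ = 0.9996 gives E = 700442.500 m, N = 5048493.364 m.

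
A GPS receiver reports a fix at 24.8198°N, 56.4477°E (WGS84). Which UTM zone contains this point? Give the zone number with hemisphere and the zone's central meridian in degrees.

UTM zone = ⌊(λ + 180)/6⌋ + 1; 56.4477° ∈ [54°, 60°) → zone 40.
Hemisphere: N (φ ≥ 0).
Central meridian λ₀ = 6×40 − 183 = 57°.

Zone 40N, central meridian 57°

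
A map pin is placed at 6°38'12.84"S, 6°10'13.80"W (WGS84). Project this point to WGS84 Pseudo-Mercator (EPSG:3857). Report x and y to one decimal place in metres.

x -686896.9 m, y -740474.1 m

Web Mercator is spherical with R = a = 6378137 m.
x = R·λ = 6378137 × -0.107695541 = -686896.918 m.
y = R·ln tan(π/4 + φ/2) = 6378137 × -0.116095675 = -740474.123 m.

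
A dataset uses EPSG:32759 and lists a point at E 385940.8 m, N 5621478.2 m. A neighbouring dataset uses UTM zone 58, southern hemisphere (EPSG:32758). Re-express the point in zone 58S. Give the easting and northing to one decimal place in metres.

UTM 59S → geographic: φ = -39.54879993°, λ = 169.67250043°.
UTM 58S (λ₀ = 165°) forward: E = 901540.758 m, N = 5611881.641 m.

E 901540.8 m, N 5611881.6 m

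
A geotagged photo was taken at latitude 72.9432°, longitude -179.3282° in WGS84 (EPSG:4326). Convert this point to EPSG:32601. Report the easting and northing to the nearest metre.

E 423793 m, N 8095624 m

Zone 1 central meridian λ₀ = 6×1 − 183 = -177°; Δλ = -2.3282°.
Transverse Mercator on WGS84 with k₀ = 0.9996 gives E = 423793.410 m, N = 8095624.066 m.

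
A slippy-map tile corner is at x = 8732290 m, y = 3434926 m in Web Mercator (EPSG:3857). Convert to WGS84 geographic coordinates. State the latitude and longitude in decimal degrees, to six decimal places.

R = 6378137 m. λ = x/R = 78.44349572°.
φ = 2·arctan(exp(y/R)) − 90° = 2·arctan(1.71352) − 90° = 29.464700495°.

lat 29.464700°, lon 78.443496°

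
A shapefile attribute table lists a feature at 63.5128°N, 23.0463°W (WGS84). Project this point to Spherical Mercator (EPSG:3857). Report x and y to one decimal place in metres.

x -2565502.4 m, y 9227109.8 m

Web Mercator is spherical with R = a = 6378137 m.
x = R·λ = 6378137 × -0.402233815 = -2565502.381 m.
y = R·ln tan(π/4 + φ/2) = 6378137 × 1.446677890 = 9227109.779 m.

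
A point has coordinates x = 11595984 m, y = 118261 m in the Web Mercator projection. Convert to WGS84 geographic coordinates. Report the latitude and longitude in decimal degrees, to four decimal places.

lat 1.0623°, lon 104.1685°

R = 6378137 m. λ = x/R = 104.16849662°.
φ = 2·arctan(exp(y/R)) − 90° = 2·arctan(1.01871) − 90° = 1.06229577°.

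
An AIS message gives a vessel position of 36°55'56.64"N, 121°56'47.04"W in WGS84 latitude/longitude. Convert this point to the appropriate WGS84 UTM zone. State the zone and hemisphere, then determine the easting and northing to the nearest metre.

Zone 10N: E 593830 m, N 4087892 m

Longitude -121.9464° lies in the 6° band [-126°, -120°), giving zone 10; latitude is north of the equator, so 10N.
Zone 10 central meridian λ₀ = 6×10 − 183 = -123°; Δλ = +1.0536°.
Transverse Mercator on WGS84 with k₀ = 0.9996 gives E = 593829.592 m, N = 4087891.735 m.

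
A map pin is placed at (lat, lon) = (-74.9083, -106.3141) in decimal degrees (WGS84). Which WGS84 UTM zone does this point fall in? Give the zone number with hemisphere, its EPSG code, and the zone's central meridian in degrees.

Zone 13S (EPSG:32713), central meridian -105°

UTM zone = ⌊(λ + 180)/6⌋ + 1; -106.3141° ∈ [-108°, -102°) → zone 13.
Hemisphere: S (φ < 0).
Central meridian λ₀ = 6×13 − 183 = -105°.
EPSG code: 32713.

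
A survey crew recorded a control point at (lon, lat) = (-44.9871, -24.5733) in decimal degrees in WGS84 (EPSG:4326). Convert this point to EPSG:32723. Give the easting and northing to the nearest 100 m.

E 501300 m, N 7282300 m

Zone 23 central meridian λ₀ = 6×23 − 183 = -45°; Δλ = +0.0129°.
Transverse Mercator on WGS84 with k₀ = 0.9996 gives E = 501306.195 m, N = 7282298.726 m.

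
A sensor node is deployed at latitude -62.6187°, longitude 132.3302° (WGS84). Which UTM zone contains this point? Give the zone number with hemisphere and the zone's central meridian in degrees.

UTM zone = ⌊(λ + 180)/6⌋ + 1; 132.3302° ∈ [132°, 138°) → zone 53.
Hemisphere: S (φ < 0).
Central meridian λ₀ = 6×53 − 183 = 135°.

Zone 53S, central meridian 135°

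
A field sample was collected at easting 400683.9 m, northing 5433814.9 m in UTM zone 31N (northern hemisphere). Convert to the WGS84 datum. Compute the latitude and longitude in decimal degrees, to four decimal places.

lat 49.0492°, lon 1.6408°

Zone 31N: λ₀ = 3°, k₀ = 0.9996, false easting 500000 m.
Meridian distance M = (N − FN)/k₀ = 5435989.3 m.
Inverse transverse Mercator on WGS84 gives φ = 49.04919968°, λ = 1.64079946°.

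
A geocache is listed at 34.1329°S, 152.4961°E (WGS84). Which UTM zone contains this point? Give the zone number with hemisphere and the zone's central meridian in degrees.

Zone 56S, central meridian 153°

UTM zone = ⌊(λ + 180)/6⌋ + 1; 152.4961° ∈ [150°, 156°) → zone 56.
Hemisphere: S (φ < 0).
Central meridian λ₀ = 6×56 − 183 = 153°.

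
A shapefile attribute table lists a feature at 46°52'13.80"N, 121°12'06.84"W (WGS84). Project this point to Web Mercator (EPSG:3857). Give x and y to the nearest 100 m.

Web Mercator is spherical with R = a = 6378137 m.
x = R·λ = 6378137 × -2.115372215 = -13492133.791 m.
y = R·ln tan(π/4 + φ/2) = 6378137 × 0.928321536 = 5920961.934 m.

x -13492100 m, y 5921000 m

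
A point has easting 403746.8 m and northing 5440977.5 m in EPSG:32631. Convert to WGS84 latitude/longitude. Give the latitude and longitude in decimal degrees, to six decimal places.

lat 49.114100°, lon 1.681000°

Zone 31N: λ₀ = 3°, k₀ = 0.9996, false easting 500000 m.
Meridian distance M = (N − FN)/k₀ = 5443154.8 m.
Inverse transverse Mercator on WGS84 gives φ = 49.11409970°, λ = 1.68100026°.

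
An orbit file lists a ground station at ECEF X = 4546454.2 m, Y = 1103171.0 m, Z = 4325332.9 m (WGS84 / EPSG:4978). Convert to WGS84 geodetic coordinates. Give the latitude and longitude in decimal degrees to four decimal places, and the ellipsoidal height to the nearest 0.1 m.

lat 42.9463°, lon 13.6389°, h 3223.2 m

λ = atan2(Y, X) = 13.63890043°; p = √(X²+Y²) = 4678379.2 m.
Bowring's method on WGS84 (a = 6378137 m, b = 6356752.314 m) gives φ = 42.94630013°, h = 3223.246 m.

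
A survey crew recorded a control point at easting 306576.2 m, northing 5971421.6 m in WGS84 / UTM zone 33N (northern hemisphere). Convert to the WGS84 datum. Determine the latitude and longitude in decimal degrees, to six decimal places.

Zone 33N: λ₀ = 15°, k₀ = 0.9996, false easting 500000 m.
Meridian distance M = (N − FN)/k₀ = 5973811.1 m.
Inverse transverse Mercator on WGS84 gives φ = 53.85519999°, λ = 12.05899996°.

lat 53.855200°, lon 12.059000°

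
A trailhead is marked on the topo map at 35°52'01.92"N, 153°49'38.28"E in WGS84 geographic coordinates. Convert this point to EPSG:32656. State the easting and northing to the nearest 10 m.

Zone 56 central meridian λ₀ = 6×56 − 183 = 153°; Δλ = +0.8273°.
Transverse Mercator on WGS84 with k₀ = 0.9996 gives E = 574688.212 m, N = 3969535.099 m.

E 574690 m, N 3969540 m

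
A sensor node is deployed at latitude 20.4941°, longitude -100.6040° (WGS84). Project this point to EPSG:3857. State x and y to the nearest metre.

Web Mercator is spherical with R = a = 6378137 m.
x = R·λ = 6378137 × -1.755871041 = -11199186.052 m.
y = R·ln tan(π/4 + φ/2) = 6378137 × 0.365570171 = 2331656.636 m.

x -11199186 m, y 2331657 m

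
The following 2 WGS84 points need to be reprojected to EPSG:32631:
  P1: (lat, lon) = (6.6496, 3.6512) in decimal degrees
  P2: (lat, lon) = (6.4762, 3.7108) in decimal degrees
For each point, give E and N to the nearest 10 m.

P1: E 571980 m, N 735060 m; P2: E 578590 m, N 715900 m

UTM zone 31N: λ₀ = 3°, k₀ = 0.9996.
P1 (6.6496°, 3.6512°) → (571979.544, 735061.012) m.
P2 (6.4762°, 3.7108°) → (578594.852, 715900.209) m.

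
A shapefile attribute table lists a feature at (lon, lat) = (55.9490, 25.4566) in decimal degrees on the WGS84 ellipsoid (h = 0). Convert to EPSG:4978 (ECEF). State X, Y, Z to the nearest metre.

WGS84: a = 6378137 m, e² = 0.006694380; N(φ) = a/√(1−e²sin²φ) = 6382084.892 m.
X = (N+h)·cosφ·cosλ = 3226575.273 m; Y = (N+h)·cosφ·sinλ = 4774421.942 m; Z = (N(1−e²)+h)·sinφ = 2724830.266 m.

X 3226575 m, Y 4774422 m, Z 2724830 m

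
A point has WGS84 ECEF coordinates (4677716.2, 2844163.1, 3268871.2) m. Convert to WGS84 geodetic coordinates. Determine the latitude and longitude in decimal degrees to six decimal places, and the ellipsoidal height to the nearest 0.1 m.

lat 31.011300°, lon 31.300600°, h 3695.4 m

λ = atan2(Y, X) = 31.30059979°; p = √(X²+Y²) = 5474513.0 m.
Bowring's method on WGS84 (a = 6378137 m, b = 6356752.314 m) gives φ = 31.01129977°, h = 3695.383 m.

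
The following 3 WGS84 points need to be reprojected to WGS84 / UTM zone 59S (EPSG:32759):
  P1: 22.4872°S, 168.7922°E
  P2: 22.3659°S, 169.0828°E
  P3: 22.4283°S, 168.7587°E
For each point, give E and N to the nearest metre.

P1: E 272856 m, N 7511571 m; P2: E 302590 m, N 7525415 m; P3: E 269310 m, N 7518043 m

UTM zone 59S: λ₀ = 171°, k₀ = 0.9996.
P1 (-22.4872°, 168.7922°) → (272855.602, 7511570.812) m.
P2 (-22.3659°, 169.0828°) → (302590.328, 7525415.029) m.
P3 (-22.4283°, 168.7587°) → (269310.259, 7518042.915) m.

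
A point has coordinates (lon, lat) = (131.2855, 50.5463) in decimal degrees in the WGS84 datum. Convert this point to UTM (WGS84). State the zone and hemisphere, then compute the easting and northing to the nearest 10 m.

Zone 52N: E 661920 m, N 5601870 m

Longitude 131.2855° lies in the 6° band [126°, 132°), giving zone 52; latitude is north of the equator, so 52N.
Zone 52 central meridian λ₀ = 6×52 − 183 = 129°; Δλ = +2.2855°.
Transverse Mercator on WGS84 with k₀ = 0.9996 gives E = 661923.346 m, N = 5601867.944 m.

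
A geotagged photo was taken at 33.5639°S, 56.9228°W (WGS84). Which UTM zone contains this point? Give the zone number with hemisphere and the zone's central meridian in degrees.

Zone 21S, central meridian -57°

UTM zone = ⌊(λ + 180)/6⌋ + 1; -56.9228° ∈ [-60°, -54°) → zone 21.
Hemisphere: S (φ < 0).
Central meridian λ₀ = 6×21 − 183 = -57°.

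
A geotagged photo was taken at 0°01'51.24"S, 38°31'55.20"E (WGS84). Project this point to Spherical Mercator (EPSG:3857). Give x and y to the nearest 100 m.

Web Mercator is spherical with R = a = 6378137 m.
x = R·λ = 6378137 × 0.672510267 = 4289362.619 m.
y = R·ln tan(π/4 + φ/2) = 6378137 × -0.000539307 = -3439.772 m.

x 4289400 m, y -3400 m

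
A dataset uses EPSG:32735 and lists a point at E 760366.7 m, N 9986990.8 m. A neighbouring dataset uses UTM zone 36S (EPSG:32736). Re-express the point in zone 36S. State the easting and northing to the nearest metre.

UTM 35S → geographic: φ = -0.11759957°, λ = 29.33920021°.
UTM 36S (λ₀ = 33°) forward: E = 92366.178 m, N = 9986974.957 m.

E 92366 m, N 9986975 m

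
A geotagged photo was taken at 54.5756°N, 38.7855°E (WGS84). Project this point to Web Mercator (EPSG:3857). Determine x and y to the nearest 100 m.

Web Mercator is spherical with R = a = 6378137 m.
x = R·λ = 6378137 × 0.676934677 = 4317582.110 m.
y = R·ln tan(π/4 + φ/2) = 6378137 × 1.141388245 = 7279930.599 m.

x 4317600 m, y 7279900 m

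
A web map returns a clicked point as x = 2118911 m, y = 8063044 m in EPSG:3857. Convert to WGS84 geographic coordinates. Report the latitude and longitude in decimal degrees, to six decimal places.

R = 6378137 m. λ = x/R = 19.03450137°.
φ = 2·arctan(exp(y/R)) − 90° = 2·arctan(3.54015) − 90° = 58.45279860°.

lat 58.452799°, lon 19.034501°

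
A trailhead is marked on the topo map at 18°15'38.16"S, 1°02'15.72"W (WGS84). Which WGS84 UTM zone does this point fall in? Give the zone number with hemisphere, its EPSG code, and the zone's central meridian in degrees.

UTM zone = ⌊(λ + 180)/6⌋ + 1; -1.0377° ∈ [-6°, 0°) → zone 30.
Hemisphere: S (φ < 0).
Central meridian λ₀ = 6×30 − 183 = -3°.
EPSG code: 32730.

Zone 30S (EPSG:32730), central meridian -3°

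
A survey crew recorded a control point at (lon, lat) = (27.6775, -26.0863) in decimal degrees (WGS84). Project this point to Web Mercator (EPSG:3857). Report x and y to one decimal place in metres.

Web Mercator is spherical with R = a = 6378137 m.
x = R·λ = 6378137 × 0.483063504 = 3081045.206 m.
y = R·ln tan(π/4 + φ/2) = 6378137 × -0.471889127 = -3009773.500 m.

x 3081045.2 m, y -3009773.5 m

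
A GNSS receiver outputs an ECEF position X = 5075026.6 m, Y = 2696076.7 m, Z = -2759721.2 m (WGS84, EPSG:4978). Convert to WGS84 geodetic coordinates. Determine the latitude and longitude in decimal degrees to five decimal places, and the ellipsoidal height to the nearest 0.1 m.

λ = atan2(Y, X) = 27.97919984°; p = √(X²+Y²) = 5746714.2 m.
Bowring's method on WGS84 (a = 6378137 m, b = 6356752.314 m) gives φ = -25.80200003°, h = 899.510 m.

lat -25.80200°, lon 27.97920°, h 899.5 m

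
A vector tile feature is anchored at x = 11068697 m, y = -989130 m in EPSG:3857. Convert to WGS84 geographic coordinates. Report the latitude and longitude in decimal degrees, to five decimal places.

lat -8.85010°, lon 99.43180°

R = 6378137 m. λ = x/R = 99.43179690°.
φ = 2·arctan(exp(y/R)) − 90° = 2·arctan(0.85635) − 90° = -8.85010223°.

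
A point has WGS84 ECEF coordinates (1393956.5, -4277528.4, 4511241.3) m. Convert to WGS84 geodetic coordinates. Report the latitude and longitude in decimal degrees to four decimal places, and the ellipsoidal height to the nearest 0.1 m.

λ = atan2(Y, X) = -71.95030072°; p = √(X²+Y²) = 4498929.2 m.
Bowring's method on WGS84 (a = 6378137 m, b = 6356752.314 m) gives φ = 45.27059962°, h = 3770.082 m.

lat 45.2706°, lon -71.9503°, h 3770.1 m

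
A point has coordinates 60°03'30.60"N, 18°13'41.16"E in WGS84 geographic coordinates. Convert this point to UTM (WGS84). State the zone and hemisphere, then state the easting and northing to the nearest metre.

Zone 34N: E 345693 m, N 6661162 m

Longitude 18.2281° lies in the 6° band [18°, 24°), giving zone 34; latitude is north of the equator, so 34N.
Zone 34 central meridian λ₀ = 6×34 − 183 = 21°; Δλ = -2.7719°.
Transverse Mercator on WGS84 with k₀ = 0.9996 gives E = 345693.088 m, N = 6661161.600 m.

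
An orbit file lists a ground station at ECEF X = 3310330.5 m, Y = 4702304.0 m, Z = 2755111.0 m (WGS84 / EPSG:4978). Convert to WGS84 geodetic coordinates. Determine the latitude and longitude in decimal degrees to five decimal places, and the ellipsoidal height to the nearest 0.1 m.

λ = atan2(Y, X) = 54.85520008°; p = √(X²+Y²) = 5750647.9 m.
Bowring's method on WGS84 (a = 6378137 m, b = 6356752.314 m) gives φ = 25.74910014°, h = 2437.030 m.

lat 25.74910°, lon 54.85520°, h 2437.0 m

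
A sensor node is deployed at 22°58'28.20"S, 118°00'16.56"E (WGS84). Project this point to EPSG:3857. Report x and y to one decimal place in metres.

Web Mercator is spherical with R = a = 6378137 m.
x = R·λ = 6378137 × 2.059568802 = 13136211.983 m.
y = R·ln tan(π/4 + φ/2) = 6378137 × -0.412179158 = -2628935.135 m.

x 13136212.0 m, y -2628935.1 m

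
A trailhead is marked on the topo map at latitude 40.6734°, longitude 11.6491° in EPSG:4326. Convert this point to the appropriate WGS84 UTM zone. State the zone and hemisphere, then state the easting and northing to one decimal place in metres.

Longitude 11.6491° lies in the 6° band [6°, 12°), giving zone 32; latitude is north of the equator, so 32N.
Zone 32 central meridian λ₀ = 6×32 − 183 = 9°; Δλ = +2.6491°.
Transverse Mercator on WGS84 with k₀ = 0.9996 gives E = 723901.633 m, N = 4505877.203 m.

Zone 32N: E 723901.6 m, N 4505877.2 m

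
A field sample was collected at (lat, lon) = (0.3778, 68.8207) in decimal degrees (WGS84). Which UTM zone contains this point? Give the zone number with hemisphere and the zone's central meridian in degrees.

UTM zone = ⌊(λ + 180)/6⌋ + 1; 68.8207° ∈ [66°, 72°) → zone 42.
Hemisphere: N (φ ≥ 0).
Central meridian λ₀ = 6×42 − 183 = 69°.

Zone 42N, central meridian 69°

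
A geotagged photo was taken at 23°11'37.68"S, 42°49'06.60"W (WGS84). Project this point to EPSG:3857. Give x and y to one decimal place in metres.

Web Mercator is spherical with R = a = 6378137 m.
x = R·λ = 6378137 × -0.747323806 = -4766533.617 m.
y = R·ln tan(π/4 + φ/2) = 6378137 × -0.416339811 = -2655472.355 m.

x -4766533.6 m, y -2655472.4 m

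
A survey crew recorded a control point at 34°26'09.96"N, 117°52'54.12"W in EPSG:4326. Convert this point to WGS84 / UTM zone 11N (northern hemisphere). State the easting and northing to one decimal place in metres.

E 418994.2 m, N 3810864.1 m

Zone 11 central meridian λ₀ = 6×11 − 183 = -117°; Δλ = -0.8817°.
Transverse Mercator on WGS84 with k₀ = 0.9996 gives E = 418994.207 m, N = 3810864.075 m.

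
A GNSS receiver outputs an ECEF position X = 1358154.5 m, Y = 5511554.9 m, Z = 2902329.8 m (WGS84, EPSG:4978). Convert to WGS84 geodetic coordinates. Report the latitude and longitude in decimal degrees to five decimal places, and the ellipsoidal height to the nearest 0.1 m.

lat 27.23670°, lon 76.15700°, h 1682.3 m

λ = atan2(Y, X) = 76.15699964°; p = √(X²+Y²) = 5676426.8 m.
Bowring's method on WGS84 (a = 6378137 m, b = 6356752.314 m) gives φ = 27.23669948°, h = 1682.319 m.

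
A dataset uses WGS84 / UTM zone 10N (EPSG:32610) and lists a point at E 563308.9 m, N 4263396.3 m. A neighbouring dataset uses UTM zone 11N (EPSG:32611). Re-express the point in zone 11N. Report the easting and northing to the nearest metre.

UTM 10N → geographic: φ = 38.51669960°, λ = -122.27379950°.
UTM 11N (λ₀ = -117°) forward: E = 40095.417 m, N = 4276348.315 m.

E 40095 m, N 4276348 m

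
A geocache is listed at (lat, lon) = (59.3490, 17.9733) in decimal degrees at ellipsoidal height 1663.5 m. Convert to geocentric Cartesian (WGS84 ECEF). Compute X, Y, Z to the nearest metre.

WGS84: a = 6378137 m, e² = 0.006694380; N(φ) = a/√(1−e²sin²φ) = 6393996.153 m.
X = (N+h)·cosφ·cosλ = 3101440.763 m; Y = (N+h)·cosφ·sinλ = 1006121.570 m; Z = (N(1−e²)+h)·sinφ = 5465289.301 m.

X 3101441 m, Y 1006122 m, Z 5465289 m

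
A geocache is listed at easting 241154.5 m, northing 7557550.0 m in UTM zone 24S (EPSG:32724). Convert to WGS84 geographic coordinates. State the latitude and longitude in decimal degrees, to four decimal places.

lat -22.0677°, lon -41.5083°

Zone 24S: λ₀ = -39°, k₀ = 0.9996, false easting 500000 m, false northing 10000000 m.
Meridian distance M = (N − FN)/k₀ = -2443427.4 m.
Inverse transverse Mercator on WGS84 gives φ = -22.06769957°, λ = -41.50829976°.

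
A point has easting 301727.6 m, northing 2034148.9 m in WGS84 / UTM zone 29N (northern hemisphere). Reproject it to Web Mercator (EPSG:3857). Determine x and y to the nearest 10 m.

x -1210800 m, y 2083030 m

Unproject from UTM 29N (λ₀ = -9°) → φ = 18.38809979°, λ = -10.87680003°.
Web Mercator (R = 6378137 m): x = -1210799.841 m, y = 2083025.353 m.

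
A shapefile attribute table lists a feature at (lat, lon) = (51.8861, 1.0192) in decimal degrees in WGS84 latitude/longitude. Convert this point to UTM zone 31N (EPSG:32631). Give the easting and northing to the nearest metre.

E 363679 m, N 5750224 m

Zone 31 central meridian λ₀ = 6×31 − 183 = 3°; Δλ = -1.9808°.
Transverse Mercator on WGS84 with k₀ = 0.9996 gives E = 363678.598 m, N = 5750224.374 m.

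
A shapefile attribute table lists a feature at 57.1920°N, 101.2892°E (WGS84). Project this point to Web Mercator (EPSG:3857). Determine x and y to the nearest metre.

x 11275462 m, y 7799463 m

Web Mercator is spherical with R = a = 6378137 m.
x = R·λ = 6378137 × 1.767830037 = 11275462.167 m.
y = R·ln tan(π/4 + φ/2) = 6378137 × 1.222843517 = 7799463.480 m.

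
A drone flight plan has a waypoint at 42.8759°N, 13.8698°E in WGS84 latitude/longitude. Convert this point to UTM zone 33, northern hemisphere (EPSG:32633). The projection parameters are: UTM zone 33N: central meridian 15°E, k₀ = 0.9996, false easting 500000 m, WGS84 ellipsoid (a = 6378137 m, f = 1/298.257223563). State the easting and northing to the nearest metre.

Zone 33 central meridian λ₀ = 6×33 − 183 = 15°; Δλ = -1.1302°.
Transverse Mercator on WGS84 with k₀ = 0.9996 gives E = 407693.628 m, N = 4747653.345 m.

E 407694 m, N 4747653 m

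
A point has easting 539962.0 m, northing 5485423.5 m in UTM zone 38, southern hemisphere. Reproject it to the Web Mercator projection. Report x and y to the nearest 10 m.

x 5062100 m, y -4980120 m

Unproject from UTM 38S (λ₀ = 45°) → φ = -40.78119975°, λ = 45.47360027°.
Web Mercator (R = 6378137 m): x = 5062098.027 m, y = -4980122.047 m.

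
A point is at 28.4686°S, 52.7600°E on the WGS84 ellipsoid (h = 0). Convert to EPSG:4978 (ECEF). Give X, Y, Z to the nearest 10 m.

WGS84: a = 6378137 m, e² = 0.006694380; N(φ) = a/√(1−e²sin²φ) = 6382993.446 m.
X = (N+h)·cosφ·cosλ = 3395617.076 m; Y = (N+h)·cosφ·sinλ = 4467081.082 m; Z = (N(1−e²)+h)·sinφ = -3022258.099 m.

X 3395620 m, Y 4467080 m, Z -3022260 m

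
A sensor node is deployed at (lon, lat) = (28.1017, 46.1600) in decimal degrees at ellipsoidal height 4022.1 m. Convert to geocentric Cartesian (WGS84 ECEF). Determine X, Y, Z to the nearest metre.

X 3906257 m, Y 2085896 m, Z 4580485 m

WGS84: a = 6378137 m, e² = 0.006694380; N(φ) = a/√(1−e²sin²φ) = 6389272.620 m.
X = (N+h)·cosφ·cosλ = 3906256.717 m; Y = (N+h)·cosφ·sinλ = 2085895.789 m; Z = (N(1−e²)+h)·sinφ = 4580484.835 m.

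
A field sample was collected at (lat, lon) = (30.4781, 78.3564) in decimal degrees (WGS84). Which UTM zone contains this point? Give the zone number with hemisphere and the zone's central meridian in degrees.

Zone 44N, central meridian 81°

UTM zone = ⌊(λ + 180)/6⌋ + 1; 78.3564° ∈ [78°, 84°) → zone 44.
Hemisphere: N (φ ≥ 0).
Central meridian λ₀ = 6×44 − 183 = 81°.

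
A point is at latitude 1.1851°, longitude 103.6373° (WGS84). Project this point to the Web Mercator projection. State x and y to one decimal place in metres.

Web Mercator is spherical with R = a = 6378137 m.
x = R·λ = 6378137 × 1.808812113 = 11536851.463 m.
y = R·ln tan(π/4 + φ/2) = 6378137 × 0.020685372 = 131934.136 m.

x 11536851.5 m, y 131934.1 m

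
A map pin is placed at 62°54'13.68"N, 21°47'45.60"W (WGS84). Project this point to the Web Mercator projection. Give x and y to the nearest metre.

x -2426320 m, y 9076701 m

Web Mercator is spherical with R = a = 6378137 m.
x = R·λ = 6378137 × -0.380411964 = -2426319.621 m.
y = R·ln tan(π/4 + φ/2) = 6378137 × 1.423095995 = 9076701.219 m.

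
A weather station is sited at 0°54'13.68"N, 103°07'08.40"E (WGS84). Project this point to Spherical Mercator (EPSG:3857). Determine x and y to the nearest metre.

x 11479155 m, y 100615 m

Web Mercator is spherical with R = a = 6378137 m.
x = R·λ = 6378137 × 1.799766071 = 11479154.571 m.
y = R·ln tan(π/4 + φ/2) = 6378137 × 0.015774940 = 100614.728 m.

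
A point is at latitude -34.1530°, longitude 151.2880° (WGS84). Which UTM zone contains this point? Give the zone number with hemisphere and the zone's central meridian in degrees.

UTM zone = ⌊(λ + 180)/6⌋ + 1; 151.2880° ∈ [150°, 156°) → zone 56.
Hemisphere: S (φ < 0).
Central meridian λ₀ = 6×56 − 183 = 153°.

Zone 56S, central meridian 153°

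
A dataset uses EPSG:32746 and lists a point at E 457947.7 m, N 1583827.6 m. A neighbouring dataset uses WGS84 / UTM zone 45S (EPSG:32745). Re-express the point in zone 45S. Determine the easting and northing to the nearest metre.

UTM 46S → geographic: φ = -75.82470000°, λ = 91.46150048°.
UTM 45S (λ₀ = 87°) forward: E = 621852.051 m, N = 1579772.708 m.

E 621852 m, N 1579773 m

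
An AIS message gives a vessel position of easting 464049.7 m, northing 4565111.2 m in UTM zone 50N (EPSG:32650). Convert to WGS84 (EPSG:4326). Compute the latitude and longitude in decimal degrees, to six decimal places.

Zone 50N: λ₀ = 117°, k₀ = 0.9996, false easting 500000 m.
Meridian distance M = (N − FN)/k₀ = 4566938.0 m.
Inverse transverse Mercator on WGS84 gives φ = 41.23660032°, λ = 116.57099969°.

lat 41.236600°, lon 116.571000°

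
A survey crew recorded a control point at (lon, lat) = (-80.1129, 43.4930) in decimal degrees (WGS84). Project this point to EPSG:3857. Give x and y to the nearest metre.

Web Mercator is spherical with R = a = 6378137 m.
x = R·λ = 6378137 × -1.398233878 = -8918127.234 m.
y = R·ln tan(π/4 + φ/2) = 6378137 × 0.844653397 = 5387315.081 m.

x -8918127 m, y 5387315 m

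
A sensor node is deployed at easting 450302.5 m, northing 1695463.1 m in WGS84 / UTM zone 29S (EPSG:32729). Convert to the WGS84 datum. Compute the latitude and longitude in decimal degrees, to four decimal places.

lat -74.8227°, lon -10.7008°

Zone 29S: λ₀ = -9°, k₀ = 0.9996, false easting 500000 m, false northing 10000000 m.
Meridian distance M = (N − FN)/k₀ = -8307860.0 m.
Inverse transverse Mercator on WGS84 gives φ = -74.82270001°, λ = -10.70079859°.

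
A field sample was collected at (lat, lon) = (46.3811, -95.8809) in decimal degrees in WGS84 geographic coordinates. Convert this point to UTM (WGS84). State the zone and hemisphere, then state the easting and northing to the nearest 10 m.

Longitude -95.8809° lies in the 6° band [-96°, -90°), giving zone 15; latitude is north of the equator, so 15N.
Zone 15 central meridian λ₀ = 6×15 − 183 = -93°; Δλ = -2.8809°.
Transverse Mercator on WGS84 with k₀ = 0.9996 gives E = 278466.108 m, N = 5140425.405 m.

Zone 15N: E 278470 m, N 5140430 m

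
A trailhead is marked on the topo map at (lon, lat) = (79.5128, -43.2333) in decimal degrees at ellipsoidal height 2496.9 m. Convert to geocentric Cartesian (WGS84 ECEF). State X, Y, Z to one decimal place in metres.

WGS84: a = 6378137 m, e² = 0.006694380; N(φ) = a/√(1−e²sin²φ) = 6388177.207 m.
X = (N+h)·cosφ·cosλ = 847476.324 m; Y = (N+h)·cosφ·sinλ = 4578280.911 m; Z = (N(1−e²)+h)·sinφ = -4348131.588 m.

X 847476.3 m, Y 4578280.9 m, Z -4348131.6 m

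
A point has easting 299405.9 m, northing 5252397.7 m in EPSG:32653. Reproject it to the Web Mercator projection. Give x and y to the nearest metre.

Unproject from UTM 53N (λ₀ = 135°) → φ = 47.39419978°, λ = 132.34179975°.
Web Mercator (R = 6378137 m): x = 14732221.759 m, y = 6006656.558 m.

x 14732222 m, y 6006657 m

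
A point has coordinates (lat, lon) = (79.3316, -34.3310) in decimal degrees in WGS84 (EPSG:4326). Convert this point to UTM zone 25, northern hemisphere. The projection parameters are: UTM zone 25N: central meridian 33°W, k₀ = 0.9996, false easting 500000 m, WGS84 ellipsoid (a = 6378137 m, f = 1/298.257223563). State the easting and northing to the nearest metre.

Zone 25 central meridian λ₀ = 6×25 − 183 = -33°; Δλ = -1.3310°.
Transverse Mercator on WGS84 with k₀ = 0.9996 gives E = 472494.991 m, N = 8807297.670 m.

E 472495 m, N 8807298 m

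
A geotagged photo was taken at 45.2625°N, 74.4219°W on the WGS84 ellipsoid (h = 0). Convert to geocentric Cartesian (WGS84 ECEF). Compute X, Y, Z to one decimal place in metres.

X 1207654.1 m, Y -4331722.5 m, Z 4507929.3 m

WGS84: a = 6378137 m, e² = 0.006694380; N(φ) = a/√(1−e²sin²φ) = 6388936.594 m.
X = (N+h)·cosφ·cosλ = 1207654.079 m; Y = (N+h)·cosφ·sinλ = -4331722.529 m; Z = (N(1−e²)+h)·sinφ = 4507929.342 m.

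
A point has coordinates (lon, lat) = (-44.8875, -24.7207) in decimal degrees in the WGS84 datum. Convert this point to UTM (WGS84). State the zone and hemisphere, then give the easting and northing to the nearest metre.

Longitude -44.8875° lies in the 6° band [-48°, -42°), giving zone 23; latitude is south of the equator, so 23S.
Zone 23 central meridian λ₀ = 6×23 − 183 = -45°; Δλ = +0.1125°.
Transverse Mercator on WGS84 with k₀ = 0.9996 gives E = 511377.876 m, N = 7265973.494 m.

Zone 23S: E 511378 m, N 7265973 m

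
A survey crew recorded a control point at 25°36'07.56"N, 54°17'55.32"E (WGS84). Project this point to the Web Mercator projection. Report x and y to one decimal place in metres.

x 6044503.6 m, y 2949882.2 m

Web Mercator is spherical with R = a = 6378137 m.
x = R·λ = 6378137 × 0.947691095 = 6044503.635 m.
y = R·ln tan(π/4 + φ/2) = 6378137 × 0.462499034 = 2949882.204 m.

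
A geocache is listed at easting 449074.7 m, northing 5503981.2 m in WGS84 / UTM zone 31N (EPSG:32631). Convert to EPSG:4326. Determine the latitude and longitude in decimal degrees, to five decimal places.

Zone 31N: λ₀ = 3°, k₀ = 0.9996, false easting 500000 m.
Meridian distance M = (N − FN)/k₀ = 5506183.7 m.
Inverse transverse Mercator on WGS84 gives φ = 49.68620020°, λ = 2.29400015°.

lat 49.68620°, lon 2.29400°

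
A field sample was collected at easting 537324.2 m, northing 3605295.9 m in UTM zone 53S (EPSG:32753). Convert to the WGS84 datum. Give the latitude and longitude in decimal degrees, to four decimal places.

lat -57.6930°, lon 135.6261°

Zone 53S: λ₀ = 135°, k₀ = 0.9996, false easting 500000 m, false northing 10000000 m.
Meridian distance M = (N − FN)/k₀ = -6397263.0 m.
Inverse transverse Mercator on WGS84 gives φ = -57.69300006°, λ = 135.62610069°.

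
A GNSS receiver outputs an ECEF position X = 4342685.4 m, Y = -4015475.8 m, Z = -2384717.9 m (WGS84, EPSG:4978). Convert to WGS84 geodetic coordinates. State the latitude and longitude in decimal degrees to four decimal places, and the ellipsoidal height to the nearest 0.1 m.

λ = atan2(Y, X) = -42.75810016°; p = √(X²+Y²) = 5914639.7 m.
Bowring's method on WGS84 (a = 6378137 m, b = 6356752.314 m) gives φ = -22.09249955°, h = 2157.312 m.

lat -22.0925°, lon -42.7581°, h 2157.3 m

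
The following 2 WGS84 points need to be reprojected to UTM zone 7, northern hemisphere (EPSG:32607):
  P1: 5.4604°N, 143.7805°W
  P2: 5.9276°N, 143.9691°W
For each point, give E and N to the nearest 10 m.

UTM zone 7N: λ₀ = -141°, k₀ = 0.9996.
P1 (5.4604°, -143.7805°) → (191875.050, 604268.448) m.
P2 (5.9276°, -143.9691°) → (171223.280, 656081.661) m.

P1: E 191880 m, N 604270 m; P2: E 171220 m, N 656080 m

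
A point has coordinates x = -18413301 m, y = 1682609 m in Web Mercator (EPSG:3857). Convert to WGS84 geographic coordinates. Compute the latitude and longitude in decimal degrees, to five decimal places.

lat 14.94280°, lon -165.40950°

R = 6378137 m. λ = x/R = -165.40949719°.
φ = 2·arctan(exp(y/R)) − 90° = 2·arctan(1.30188) − 90° = 14.94280065°.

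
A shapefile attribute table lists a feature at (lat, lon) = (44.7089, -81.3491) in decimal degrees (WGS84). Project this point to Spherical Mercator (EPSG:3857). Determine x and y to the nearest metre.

Web Mercator is spherical with R = a = 6378137 m.
x = R·λ = 6378137 × -1.419809639 = -9055740.388 m.
y = R·ln tan(π/4 + φ/2) = 6378137 × 0.874206618 = 5575809.578 m.

x -9055740 m, y 5575810 m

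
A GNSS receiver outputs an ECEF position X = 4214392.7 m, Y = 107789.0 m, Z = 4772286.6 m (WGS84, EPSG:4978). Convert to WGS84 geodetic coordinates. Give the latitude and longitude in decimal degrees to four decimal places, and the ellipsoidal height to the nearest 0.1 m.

lat 48.7339°, lon 1.4651°, h 1588.3 m

λ = atan2(Y, X) = 1.46510045°; p = √(X²+Y²) = 4215770.9 m.
Bowring's method on WGS84 (a = 6378137 m, b = 6356752.314 m) gives φ = 48.73390012°, h = 1588.339 m.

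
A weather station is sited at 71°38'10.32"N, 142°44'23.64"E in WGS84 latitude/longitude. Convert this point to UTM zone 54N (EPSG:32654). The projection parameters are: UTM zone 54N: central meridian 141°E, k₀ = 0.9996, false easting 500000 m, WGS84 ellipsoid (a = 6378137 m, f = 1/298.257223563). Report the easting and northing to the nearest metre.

E 561173 m, N 7949236 m

Zone 54 central meridian λ₀ = 6×54 − 183 = 141°; Δλ = +1.7399°.
Transverse Mercator on WGS84 with k₀ = 0.9996 gives E = 561173.079 m, N = 7949236.038 m.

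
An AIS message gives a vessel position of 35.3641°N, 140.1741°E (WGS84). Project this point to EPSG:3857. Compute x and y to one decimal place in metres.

Web Mercator is spherical with R = a = 6378137 m.
x = R·λ = 6378137 × 2.446499571 = 15604109.434 m.
y = R·ln tan(π/4 + φ/2) = 6378137 × 0.660611653 = 4213471.626 m.

x 15604109.4 m, y 4213471.6 m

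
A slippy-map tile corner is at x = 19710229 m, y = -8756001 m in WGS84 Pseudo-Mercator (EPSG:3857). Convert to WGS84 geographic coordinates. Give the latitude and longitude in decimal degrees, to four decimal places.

R = 6378137 m. λ = x/R = 177.05999964°.
φ = 2·arctan(exp(y/R)) − 90° = 2·arctan(0.25339) − 90° = -61.56190051°.

lat -61.5619°, lon 177.0600°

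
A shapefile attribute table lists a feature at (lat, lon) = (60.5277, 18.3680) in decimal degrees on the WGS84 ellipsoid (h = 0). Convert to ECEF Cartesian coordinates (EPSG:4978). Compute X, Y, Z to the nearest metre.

WGS84: a = 6378137 m, e² = 0.006694380; N(φ) = a/√(1−e²sin²φ) = 6394379.831 m.
X = (N+h)·cosφ·cosλ = 2985767.710 m; Y = (N+h)·cosφ·sinλ = 991380.964 m; Z = (N(1−e²)+h)·sinφ = 5529639.550 m.

X 2985768 m, Y 991381 m, Z 5529640 m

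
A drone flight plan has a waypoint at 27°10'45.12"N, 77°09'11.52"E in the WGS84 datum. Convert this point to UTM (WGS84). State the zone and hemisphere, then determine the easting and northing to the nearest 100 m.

Longitude 77.1532° lies in the 6° band [72°, 78°), giving zone 43; latitude is north of the equator, so 43N.
Zone 43 central meridian λ₀ = 6×43 − 183 = 75°; Δλ = +2.1532°.
Transverse Mercator on WGS84 with k₀ = 0.9996 gives E = 713319.937 m, N = 3008115.011 m.

Zone 43N: E 713300 m, N 3008100 m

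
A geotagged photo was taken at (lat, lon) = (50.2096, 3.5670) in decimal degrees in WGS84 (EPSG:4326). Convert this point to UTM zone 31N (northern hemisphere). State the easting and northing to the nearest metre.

Zone 31 central meridian λ₀ = 6×31 − 183 = 3°; Δλ = +0.5670°.
Transverse Mercator on WGS84 with k₀ = 0.9996 gives E = 540458.174 m, N = 5562089.237 m.

E 540458 m, N 5562089 m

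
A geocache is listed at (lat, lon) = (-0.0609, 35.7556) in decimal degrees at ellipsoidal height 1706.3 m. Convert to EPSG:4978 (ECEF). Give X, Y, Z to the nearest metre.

WGS84: a = 6378137 m, e² = 0.006694380; N(φ) = a/√(1−e²sin²φ) = 6378137.024 m.
X = (N+h)·cosφ·cosλ = 5177347.589 m; Y = (N+h)·cosφ·sinλ = 3727925.267 m; Z = (N(1−e²)+h)·sinφ = -6735.786 m.

X 5177348 m, Y 3727925 m, Z -6736 m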